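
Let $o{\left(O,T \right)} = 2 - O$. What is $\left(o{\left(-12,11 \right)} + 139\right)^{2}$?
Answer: $23409$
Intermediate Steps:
$\left(o{\left(-12,11 \right)} + 139\right)^{2} = \left(\left(2 - -12\right) + 139\right)^{2} = \left(\left(2 + 12\right) + 139\right)^{2} = \left(14 + 139\right)^{2} = 153^{2} = 23409$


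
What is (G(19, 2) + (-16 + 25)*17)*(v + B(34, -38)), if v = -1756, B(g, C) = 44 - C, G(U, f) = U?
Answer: -287928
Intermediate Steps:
(G(19, 2) + (-16 + 25)*17)*(v + B(34, -38)) = (19 + (-16 + 25)*17)*(-1756 + (44 - 1*(-38))) = (19 + 9*17)*(-1756 + (44 + 38)) = (19 + 153)*(-1756 + 82) = 172*(-1674) = -287928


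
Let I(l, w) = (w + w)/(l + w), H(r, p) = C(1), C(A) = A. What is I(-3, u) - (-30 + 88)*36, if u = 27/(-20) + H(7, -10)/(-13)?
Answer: -2402546/1151 ≈ -2087.4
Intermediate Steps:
H(r, p) = 1
u = -371/260 (u = 27/(-20) + 1/(-13) = 27*(-1/20) + 1*(-1/13) = -27/20 - 1/13 = -371/260 ≈ -1.4269)
I(l, w) = 2*w/(l + w) (I(l, w) = (2*w)/(l + w) = 2*w/(l + w))
I(-3, u) - (-30 + 88)*36 = 2*(-371/260)/(-3 - 371/260) - (-30 + 88)*36 = 2*(-371/260)/(-1151/260) - 58*36 = 2*(-371/260)*(-260/1151) - 1*2088 = 742/1151 - 2088 = -2402546/1151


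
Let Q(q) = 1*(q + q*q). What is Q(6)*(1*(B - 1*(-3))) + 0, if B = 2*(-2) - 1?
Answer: -84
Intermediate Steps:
B = -5 (B = -4 - 1 = -5)
Q(q) = q + q**2 (Q(q) = 1*(q + q**2) = q + q**2)
Q(6)*(1*(B - 1*(-3))) + 0 = (6*(1 + 6))*(1*(-5 - 1*(-3))) + 0 = (6*7)*(1*(-5 + 3)) + 0 = 42*(1*(-2)) + 0 = 42*(-2) + 0 = -84 + 0 = -84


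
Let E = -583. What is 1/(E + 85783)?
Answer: 1/85200 ≈ 1.1737e-5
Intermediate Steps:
1/(E + 85783) = 1/(-583 + 85783) = 1/85200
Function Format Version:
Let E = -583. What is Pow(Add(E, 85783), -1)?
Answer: Rational(1, 85200) ≈ 1.1737e-5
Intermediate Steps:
Pow(Add(E, 85783), -1) = Pow(Add(-583, 85783), -1) = Pow(85200, -1) = Rational(1, 85200)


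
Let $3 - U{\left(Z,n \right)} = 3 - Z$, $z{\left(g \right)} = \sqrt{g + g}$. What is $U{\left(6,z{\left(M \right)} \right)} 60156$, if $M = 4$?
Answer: $360936$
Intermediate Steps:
$z{\left(g \right)} = \sqrt{2} \sqrt{g}$ ($z{\left(g \right)} = \sqrt{2 g} = \sqrt{2} \sqrt{g}$)
$U{\left(Z,n \right)} = Z$ ($U{\left(Z,n \right)} = 3 - \left(3 - Z\right) = 3 + \left(-3 + Z\right) = Z$)
$U{\left(6,z{\left(M \right)} \right)} 60156 = 6 \cdot 60156 = 360936$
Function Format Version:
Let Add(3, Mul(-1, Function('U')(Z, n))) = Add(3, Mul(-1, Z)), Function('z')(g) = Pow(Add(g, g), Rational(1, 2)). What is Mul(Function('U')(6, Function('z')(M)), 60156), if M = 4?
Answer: 360936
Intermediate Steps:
Function('z')(g) = Mul(Pow(2, Rational(1, 2)), Pow(g, Rational(1, 2))) (Function('z')(g) = Pow(Mul(2, g), Rational(1, 2)) = Mul(Pow(2, Rational(1, 2)), Pow(g, Rational(1, 2))))
Function('U')(Z, n) = Z (Function('U')(Z, n) = Add(3, Mul(-1, Add(3, Mul(-1, Z)))) = Add(3, Add(-3, Z)) = Z)
Mul(Function('U')(6, Function('z')(M)), 60156) = Mul(6, 60156) = 360936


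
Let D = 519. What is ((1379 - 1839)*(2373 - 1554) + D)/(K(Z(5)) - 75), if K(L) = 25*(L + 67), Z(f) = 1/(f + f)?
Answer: -752442/3205 ≈ -234.77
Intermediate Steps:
Z(f) = 1/(2*f)
K(L) = 1675 + 25*L (K(L) = 25*(67 + L) = 1675 + 25*L)
((1379 - 1839)*(2373 - 1554) + D)/(K(Z(5)) - 75) = ((1379 - 1839)*(2373 - 1554) + 519)/((1675 + 25*((½)/5)) - 75) = (-460*819 + 519)/((1675 + 25*((½)*(⅕))) - 75) = (-376740 + 519)/((1675 + 25*(⅒)) - 75) = -376221/((1675 + 5/2) - 75) = -376221/(3355/2 - 75) = -376221/3205/2 = -376221*2/3205 = -752442/3205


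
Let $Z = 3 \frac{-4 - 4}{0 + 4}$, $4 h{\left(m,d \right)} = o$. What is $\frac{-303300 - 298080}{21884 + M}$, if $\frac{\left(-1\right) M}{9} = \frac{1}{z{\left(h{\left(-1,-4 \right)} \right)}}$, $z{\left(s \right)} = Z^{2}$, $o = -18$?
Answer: $- \frac{481104}{17507} \approx -27.481$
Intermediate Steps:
$h{\left(m,d \right)} = - \frac{9}{2}$ ($h{\left(m,d \right)} = \frac{1}{4} \left(-18\right) = - \frac{9}{2}$)
$Z = -6$ ($Z = 3 \left(- \frac{8}{4}\right) = 3 \left(\left(-8\right) \frac{1}{4}\right) = 3 \left(-2\right) = -6$)
$z{\left(s \right)} = 36$ ($z{\left(s \right)} = \left(-6\right)^{2} = 36$)
$M = - \frac{1}{4}$ ($M = - \frac{9}{36} = \left(-9\right) \frac{1}{36} = - \frac{1}{4} \approx -0.25$)
$\frac{-303300 - 298080}{21884 + M} = \frac{-303300 - 298080}{21884 - \frac{1}{4}} = - \frac{601380}{\frac{87535}{4}} = \left(-601380\right) \frac{4}{87535} = - \frac{481104}{17507}$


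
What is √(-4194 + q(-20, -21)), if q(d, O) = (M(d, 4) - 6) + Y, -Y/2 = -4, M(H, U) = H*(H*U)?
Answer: 36*I*√2 ≈ 50.912*I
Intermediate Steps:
M(H, U) = U*H²
Y = 8 (Y = -2*(-4) = 8)
q(d, O) = 2 + 4*d² (q(d, O) = (4*d² - 6) + 8 = (-6 + 4*d²) + 8 = 2 + 4*d²)
√(-4194 + q(-20, -21)) = √(-4194 + (2 + 4*(-20)²)) = √(-4194 + (2 + 4*400)) = √(-4194 + (2 + 1600)) = √(-4194 + 1602) = √(-2592) = 36*I*√2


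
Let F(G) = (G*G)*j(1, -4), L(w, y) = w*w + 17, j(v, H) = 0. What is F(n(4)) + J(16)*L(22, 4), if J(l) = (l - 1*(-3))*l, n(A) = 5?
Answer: 152304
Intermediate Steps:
L(w, y) = 17 + w² (L(w, y) = w² + 17 = 17 + w²)
F(G) = 0 (F(G) = (G*G)*0 = G²*0 = 0)
J(l) = l*(3 + l) (J(l) = (l + 3)*l = (3 + l)*l = l*(3 + l))
F(n(4)) + J(16)*L(22, 4) = 0 + (16*(3 + 16))*(17 + 22²) = 0 + (16*19)*(17 + 484) = 0 + 304*501 = 0 + 152304 = 152304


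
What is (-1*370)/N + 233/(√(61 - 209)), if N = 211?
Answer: -370/211 - 233*I*√37/74 ≈ -1.7536 - 19.152*I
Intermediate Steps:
(-1*370)/N + 233/(√(61 - 209)) = -1*370/211 + 233/(√(61 - 209)) = -370*1/211 + 233/(√(-148)) = -370/211 + 233/((2*I*√37)) = -370/211 + 233*(-I*√37/74) = -370/211 - 233*I*√37/74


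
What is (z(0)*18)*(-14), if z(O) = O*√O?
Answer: 0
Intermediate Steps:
z(O) = O^(3/2)
(z(0)*18)*(-14) = (0^(3/2)*18)*(-14) = (0*18)*(-14) = 0*(-14) = 0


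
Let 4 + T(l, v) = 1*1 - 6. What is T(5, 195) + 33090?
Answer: 33081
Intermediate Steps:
T(l, v) = -9 (T(l, v) = -4 + (1*1 - 6) = -4 + (1 - 6) = -4 - 5 = -9)
T(5, 195) + 33090 = -9 + 33090 = 33081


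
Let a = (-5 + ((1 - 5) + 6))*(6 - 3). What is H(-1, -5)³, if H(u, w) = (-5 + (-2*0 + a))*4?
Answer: -175616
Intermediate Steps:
a = -9 (a = (-5 + (-4 + 6))*3 = (-5 + 2)*3 = -3*3 = -9)
H(u, w) = -56 (H(u, w) = (-5 + (-2*0 - 9))*4 = (-5 + (0 - 9))*4 = (-5 - 9)*4 = -14*4 = -56)
H(-1, -5)³ = (-56)³ = -175616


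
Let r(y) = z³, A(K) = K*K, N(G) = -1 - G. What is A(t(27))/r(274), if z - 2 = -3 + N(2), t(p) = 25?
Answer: -625/64 ≈ -9.7656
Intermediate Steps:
A(K) = K²
z = -4 (z = 2 + (-3 + (-1 - 1*2)) = 2 + (-3 + (-1 - 2)) = 2 + (-3 - 3) = 2 - 6 = -4)
r(y) = -64 (r(y) = (-4)³ = -64)
A(t(27))/r(274) = 25²/(-64) = 625*(-1/64) = -625/64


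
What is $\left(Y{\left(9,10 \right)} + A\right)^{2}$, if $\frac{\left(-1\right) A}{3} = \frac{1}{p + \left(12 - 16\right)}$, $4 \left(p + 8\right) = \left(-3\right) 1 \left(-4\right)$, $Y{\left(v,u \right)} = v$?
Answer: $\frac{784}{9} \approx 87.111$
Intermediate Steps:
$p = -5$ ($p = -8 + \frac{\left(-3\right) 1 \left(-4\right)}{4} = -8 + \frac{\left(-3\right) \left(-4\right)}{4} = -8 + \frac{1}{4} \cdot 12 = -8 + 3 = -5$)
$A = \frac{1}{3}$ ($A = - \frac{3}{-5 + \left(12 - 16\right)} = - \frac{3}{-5 - 4} = - \frac{3}{-9} = \left(-3\right) \left(- \frac{1}{9}\right) = \frac{1}{3} \approx 0.33333$)
$\left(Y{\left(9,10 \right)} + A\right)^{2} = \left(9 + \frac{1}{3}\right)^{2} = \left(\frac{28}{3}\right)^{2} = \frac{784}{9}$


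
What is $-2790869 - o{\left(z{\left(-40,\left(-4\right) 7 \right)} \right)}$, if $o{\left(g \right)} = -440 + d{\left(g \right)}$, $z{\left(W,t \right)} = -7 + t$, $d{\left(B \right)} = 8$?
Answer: $-2790437$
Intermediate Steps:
$o{\left(g \right)} = -432$ ($o{\left(g \right)} = -440 + 8 = -432$)
$-2790869 - o{\left(z{\left(-40,\left(-4\right) 7 \right)} \right)} = -2790869 - -432 = -2790869 + 432 = -2790437$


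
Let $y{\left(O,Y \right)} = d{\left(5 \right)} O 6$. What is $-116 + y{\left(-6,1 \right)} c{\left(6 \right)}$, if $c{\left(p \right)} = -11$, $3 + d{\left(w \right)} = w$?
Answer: $676$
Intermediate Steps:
$d{\left(w \right)} = -3 + w$
$y{\left(O,Y \right)} = 12 O$ ($y{\left(O,Y \right)} = \left(-3 + 5\right) O 6 = 2 \cdot 6 O = 12 O$)
$-116 + y{\left(-6,1 \right)} c{\left(6 \right)} = -116 + 12 \left(-6\right) \left(-11\right) = -116 - -792 = -116 + 792 = 676$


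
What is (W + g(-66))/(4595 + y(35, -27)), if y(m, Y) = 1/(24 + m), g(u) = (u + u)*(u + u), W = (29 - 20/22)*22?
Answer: 532239/135553 ≈ 3.9264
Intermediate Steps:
W = 618 (W = (29 - 20*1/22)*22 = (29 - 10/11)*22 = (309/11)*22 = 618)
g(u) = 4*u² (g(u) = (2*u)*(2*u) = 4*u²)
(W + g(-66))/(4595 + y(35, -27)) = (618 + 4*(-66)²)/(4595 + 1/(24 + 35)) = (618 + 4*4356)/(4595 + 1/59) = (618 + 17424)/(4595 + 1/59) = 18042/(271106/59) = 18042*(59/271106) = 532239/135553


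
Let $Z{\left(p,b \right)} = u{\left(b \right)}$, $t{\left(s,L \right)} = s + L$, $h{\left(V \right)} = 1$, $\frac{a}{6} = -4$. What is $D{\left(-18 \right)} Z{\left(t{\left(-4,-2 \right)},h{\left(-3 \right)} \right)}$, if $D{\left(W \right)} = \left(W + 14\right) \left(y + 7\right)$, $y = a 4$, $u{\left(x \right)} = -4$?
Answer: $-1424$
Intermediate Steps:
$a = -24$ ($a = 6 \left(-4\right) = -24$)
$t{\left(s,L \right)} = L + s$
$Z{\left(p,b \right)} = -4$
$y = -96$ ($y = \left(-24\right) 4 = -96$)
$D{\left(W \right)} = -1246 - 89 W$ ($D{\left(W \right)} = \left(W + 14\right) \left(-96 + 7\right) = \left(14 + W\right) \left(-89\right) = -1246 - 89 W$)
$D{\left(-18 \right)} Z{\left(t{\left(-4,-2 \right)},h{\left(-3 \right)} \right)} = \left(-1246 - -1602\right) \left(-4\right) = \left(-1246 + 1602\right) \left(-4\right) = 356 \left(-4\right) = -1424$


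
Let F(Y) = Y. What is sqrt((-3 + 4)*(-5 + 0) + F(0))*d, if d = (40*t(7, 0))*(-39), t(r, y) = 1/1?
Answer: -1560*I*sqrt(5) ≈ -3488.3*I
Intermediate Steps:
t(r, y) = 1
d = -1560 (d = (40*1)*(-39) = 40*(-39) = -1560)
sqrt((-3 + 4)*(-5 + 0) + F(0))*d = sqrt((-3 + 4)*(-5 + 0) + 0)*(-1560) = sqrt(1*(-5) + 0)*(-1560) = sqrt(-5 + 0)*(-1560) = sqrt(-5)*(-1560) = (I*sqrt(5))*(-1560) = -1560*I*sqrt(5)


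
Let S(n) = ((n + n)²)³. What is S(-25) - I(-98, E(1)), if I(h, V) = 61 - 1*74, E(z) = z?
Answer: 15625000013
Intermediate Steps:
S(n) = 64*n⁶ (S(n) = ((2*n)²)³ = (4*n²)³ = 64*n⁶)
I(h, V) = -13 (I(h, V) = 61 - 74 = -13)
S(-25) - I(-98, E(1)) = 64*(-25)⁶ - 1*(-13) = 64*244140625 + 13 = 15625000000 + 13 = 15625000013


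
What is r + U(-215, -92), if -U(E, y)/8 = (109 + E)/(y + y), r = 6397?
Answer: 147025/23 ≈ 6392.4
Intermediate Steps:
U(E, y) = -4*(109 + E)/y (U(E, y) = -8*(109 + E)/(y + y) = -8*(109 + E)/(2*y) = -8*(109 + E)*1/(2*y) = -4*(109 + E)/y)
r + U(-215, -92) = 6397 + 4*(-109 - 1*(-215))/(-92) = 6397 + 4*(-1/92)*(-109 + 215) = 6397 + 4*(-1/92)*106 = 6397 - 106/23 = 147025/23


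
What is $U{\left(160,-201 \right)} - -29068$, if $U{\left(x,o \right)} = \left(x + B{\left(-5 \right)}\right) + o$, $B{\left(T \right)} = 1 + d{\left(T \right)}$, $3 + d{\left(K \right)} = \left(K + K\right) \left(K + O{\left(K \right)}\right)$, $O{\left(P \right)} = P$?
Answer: $29125$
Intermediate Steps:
$d{\left(K \right)} = -3 + 4 K^{2}$ ($d{\left(K \right)} = -3 + \left(K + K\right) \left(K + K\right) = -3 + 2 K 2 K = -3 + 4 K^{2}$)
$B{\left(T \right)} = -2 + 4 T^{2}$ ($B{\left(T \right)} = 1 + \left(-3 + 4 T^{2}\right) = -2 + 4 T^{2}$)
$U{\left(x,o \right)} = 98 + o + x$ ($U{\left(x,o \right)} = \left(x - \left(2 - 4 \left(-5\right)^{2}\right)\right) + o = \left(x + \left(-2 + 4 \cdot 25\right)\right) + o = \left(x + \left(-2 + 100\right)\right) + o = \left(x + 98\right) + o = \left(98 + x\right) + o = 98 + o + x$)
$U{\left(160,-201 \right)} - -29068 = \left(98 - 201 + 160\right) - -29068 = 57 + 29068 = 29125$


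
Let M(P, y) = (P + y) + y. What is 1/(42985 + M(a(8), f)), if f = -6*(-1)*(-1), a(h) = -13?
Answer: 1/42960 ≈ 2.3277e-5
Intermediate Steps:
f = -6 (f = 6*(-1) = -6)
M(P, y) = P + 2*y
1/(42985 + M(a(8), f)) = 1/(42985 + (-13 + 2*(-6))) = 1/(42985 + (-13 - 12)) = 1/(42985 - 25) = 1/42960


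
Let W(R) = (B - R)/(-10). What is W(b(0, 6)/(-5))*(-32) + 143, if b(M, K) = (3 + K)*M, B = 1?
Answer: 731/5 ≈ 146.20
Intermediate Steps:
b(M, K) = M*(3 + K)
W(R) = -⅒ + R/10 (W(R) = (1 - R)/(-10) = (1 - R)*(-⅒) = -⅒ + R/10)
W(b(0, 6)/(-5))*(-32) + 143 = (-⅒ + ((0*(3 + 6))/(-5))/10)*(-32) + 143 = (-⅒ + ((0*9)*(-⅕))/10)*(-32) + 143 = (-⅒ + (0*(-⅕))/10)*(-32) + 143 = (-⅒ + (⅒)*0)*(-32) + 143 = (-⅒ + 0)*(-32) + 143 = -⅒*(-32) + 143 = 16/5 + 143 = 731/5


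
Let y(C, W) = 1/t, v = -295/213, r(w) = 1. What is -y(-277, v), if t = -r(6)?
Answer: 1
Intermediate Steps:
v = -295/213 (v = -295*1/213 = -295/213 ≈ -1.3850)
t = -1 (t = -1*1 = -1)
y(C, W) = -1 (y(C, W) = 1/(-1) = -1)
-y(-277, v) = -1*(-1) = 1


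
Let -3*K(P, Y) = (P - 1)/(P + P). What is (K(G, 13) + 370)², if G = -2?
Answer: 2187441/16 ≈ 1.3672e+5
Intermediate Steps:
K(P, Y) = -(-1 + P)/(6*P) (K(P, Y) = -(P - 1)/(3*(P + P)) = -(-1 + P)/(3*(2*P)) = -(-1 + P)*1/(2*P)/3 = -(-1 + P)/(6*P))
(K(G, 13) + 370)² = ((⅙)*(1 - 1*(-2))/(-2) + 370)² = ((⅙)*(-½)*(1 + 2) + 370)² = ((⅙)*(-½)*3 + 370)² = (-¼ + 370)² = (1479/4)² = 2187441/16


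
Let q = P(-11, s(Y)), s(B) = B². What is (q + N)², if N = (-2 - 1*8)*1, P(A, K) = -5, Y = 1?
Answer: 225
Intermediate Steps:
N = -10 (N = (-2 - 8)*1 = -10*1 = -10)
q = -5
(q + N)² = (-5 - 10)² = (-15)² = 225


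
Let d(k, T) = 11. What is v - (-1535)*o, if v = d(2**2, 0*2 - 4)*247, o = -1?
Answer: 1182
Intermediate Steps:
v = 2717 (v = 11*247 = 2717)
v - (-1535)*o = 2717 - (-1535)*(-1) = 2717 - 1*1535 = 2717 - 1535 = 1182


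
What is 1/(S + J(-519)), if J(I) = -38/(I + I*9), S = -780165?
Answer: -2595/2024528156 ≈ -1.2818e-6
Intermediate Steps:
J(I) = -19/(5*I) (J(I) = -38/(I + 9*I) = -38*1/(10*I) = -19/(5*I))
1/(S + J(-519)) = 1/(-780165 - 19/5/(-519)) = 1/(-780165 - 19/5*(-1/519)) = 1/(-780165 + 19/2595) = 1/(-2024528156/2595) = -2595/2024528156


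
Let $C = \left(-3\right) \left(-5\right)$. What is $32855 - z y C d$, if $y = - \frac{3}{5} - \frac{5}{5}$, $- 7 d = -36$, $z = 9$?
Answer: $\frac{237761}{7} \approx 33966.0$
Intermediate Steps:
$d = \frac{36}{7}$ ($d = \left(- \frac{1}{7}\right) \left(-36\right) = \frac{36}{7} \approx 5.1429$)
$C = 15$
$y = - \frac{8}{5}$ ($y = \left(-3\right) \frac{1}{5} - 1 = - \frac{3}{5} - 1 = - \frac{8}{5} \approx -1.6$)
$32855 - z y C d = 32855 - 9 \left(\left(- \frac{8}{5}\right) 15\right) \frac{36}{7} = 32855 - 9 \left(-24\right) \frac{36}{7} = 32855 - \left(-216\right) \frac{36}{7} = 32855 - - \frac{7776}{7} = 32855 + \frac{7776}{7} = \frac{237761}{7}$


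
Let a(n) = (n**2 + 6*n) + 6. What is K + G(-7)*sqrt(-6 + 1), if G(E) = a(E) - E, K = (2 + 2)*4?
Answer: 16 + 20*I*sqrt(5) ≈ 16.0 + 44.721*I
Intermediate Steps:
a(n) = 6 + n**2 + 6*n
K = 16 (K = 4*4 = 16)
G(E) = 6 + E**2 + 5*E (G(E) = (6 + E**2 + 6*E) - E = 6 + E**2 + 5*E)
K + G(-7)*sqrt(-6 + 1) = 16 + (6 + (-7)**2 + 5*(-7))*sqrt(-6 + 1) = 16 + (6 + 49 - 35)*sqrt(-5) = 16 + 20*(I*sqrt(5)) = 16 + 20*I*sqrt(5)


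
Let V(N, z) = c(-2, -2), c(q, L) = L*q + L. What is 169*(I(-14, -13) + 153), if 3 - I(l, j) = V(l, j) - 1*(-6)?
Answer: 25012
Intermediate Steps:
c(q, L) = L + L*q
V(N, z) = 2 (V(N, z) = -2*(1 - 2) = -2*(-1) = 2)
I(l, j) = -5 (I(l, j) = 3 - (2 - 1*(-6)) = 3 - (2 + 6) = 3 - 1*8 = 3 - 8 = -5)
169*(I(-14, -13) + 153) = 169*(-5 + 153) = 169*148 = 25012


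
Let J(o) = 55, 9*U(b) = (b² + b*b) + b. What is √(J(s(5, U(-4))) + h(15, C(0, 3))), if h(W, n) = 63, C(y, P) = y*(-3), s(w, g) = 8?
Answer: √118 ≈ 10.863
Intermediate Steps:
U(b) = b/9 + 2*b²/9 (U(b) = ((b² + b*b) + b)/9 = ((b² + b²) + b)/9 = (2*b² + b)/9 = (b + 2*b²)/9 = b/9 + 2*b²/9)
C(y, P) = -3*y
√(J(s(5, U(-4))) + h(15, C(0, 3))) = √(55 + 63) = √118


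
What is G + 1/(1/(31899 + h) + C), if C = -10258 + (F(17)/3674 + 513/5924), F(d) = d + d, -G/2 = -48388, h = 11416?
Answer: 467938552998806089292/4835274794062337 ≈ 96776.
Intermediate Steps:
G = 96776 (G = -2*(-48388) = 96776)
F(d) = 2*d
C = -111630493015/10882388 (C = -10258 + ((2*17)/3674 + 513/5924) = -10258 + (34*(1/3674) + 513*(1/5924)) = -10258 + (17/1837 + 513/5924) = -10258 + 1043089/10882388 = -111630493015/10882388 ≈ -10258.)
G + 1/(1/(31899 + h) + C) = 96776 + 1/(1/(31899 + 11416) - 111630493015/10882388) = 96776 + 1/(1/43315 - 111630493015/10882388) = 96776 + 1/(-4835274794062337/471370636220) = 96776 - 471370636220/4835274794062337 = 467938552998806089292/4835274794062337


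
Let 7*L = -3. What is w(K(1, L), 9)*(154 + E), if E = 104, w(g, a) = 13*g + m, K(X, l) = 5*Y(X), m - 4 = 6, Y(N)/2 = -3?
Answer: -98040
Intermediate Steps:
L = -3/7 (L = (⅐)*(-3) = -3/7 ≈ -0.42857)
Y(N) = -6 (Y(N) = 2*(-3) = -6)
m = 10 (m = 4 + 6 = 10)
K(X, l) = -30 (K(X, l) = 5*(-6) = -30)
w(g, a) = 10 + 13*g (w(g, a) = 13*g + 10 = 10 + 13*g)
w(K(1, L), 9)*(154 + E) = (10 + 13*(-30))*(154 + 104) = (10 - 390)*258 = -380*258 = -98040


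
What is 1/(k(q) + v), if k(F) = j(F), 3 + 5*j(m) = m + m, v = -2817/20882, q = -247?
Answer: -104410/10392439 ≈ -0.010047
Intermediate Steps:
v = -2817/20882 (v = -2817*1/20882 = -2817/20882 ≈ -0.13490)
j(m) = -3/5 + 2*m/5 (j(m) = -3/5 + (m + m)/5 = -3/5 + (2*m)/5 = -3/5 + 2*m/5)
k(F) = -3/5 + 2*F/5
1/(k(q) + v) = 1/((-3/5 + (2/5)*(-247)) - 2817/20882) = 1/((-3/5 - 494/5) - 2817/20882) = 1/(-497/5 - 2817/20882) = 1/(-10392439/104410) = -104410/10392439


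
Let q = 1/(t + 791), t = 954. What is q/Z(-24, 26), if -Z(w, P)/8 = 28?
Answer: -1/390880 ≈ -2.5583e-6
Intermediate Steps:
Z(w, P) = -224 (Z(w, P) = -8*28 = -224)
q = 1/1745 (q = 1/(954 + 791) = 1/1745 ≈ 0.00057307)
q/Z(-24, 26) = (1/1745)/(-224) = (1/1745)*(-1/224) = -1/390880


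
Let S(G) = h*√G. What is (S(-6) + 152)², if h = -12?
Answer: 22240 - 3648*I*√6 ≈ 22240.0 - 8935.7*I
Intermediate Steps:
S(G) = -12*√G
(S(-6) + 152)² = (-12*I*√6 + 152)² = (152 - 12*I*√6)²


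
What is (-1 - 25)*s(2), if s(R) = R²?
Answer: -104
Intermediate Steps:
(-1 - 25)*s(2) = (-1 - 25)*2² = -26*4 = -104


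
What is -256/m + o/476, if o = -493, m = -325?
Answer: -2257/9100 ≈ -0.24802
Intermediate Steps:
-256/m + o/476 = -256/(-325) - 493/476 = -256*(-1/325) - 493*1/476 = 256/325 - 29/28 = -2257/9100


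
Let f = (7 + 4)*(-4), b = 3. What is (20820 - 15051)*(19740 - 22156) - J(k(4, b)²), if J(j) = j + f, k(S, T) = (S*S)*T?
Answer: -13940164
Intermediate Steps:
k(S, T) = T*S² (k(S, T) = S²*T = T*S²)
f = -44 (f = 11*(-4) = -44)
J(j) = -44 + j (J(j) = j - 44 = -44 + j)
(20820 - 15051)*(19740 - 22156) - J(k(4, b)²) = (20820 - 15051)*(19740 - 22156) - (-44 + (3*4²)²) = 5769*(-2416) - (-44 + (3*16)²) = -13937904 - (-44 + 48²) = -13937904 - (-44 + 2304) = -13937904 - 1*2260 = -13937904 - 2260 = -13940164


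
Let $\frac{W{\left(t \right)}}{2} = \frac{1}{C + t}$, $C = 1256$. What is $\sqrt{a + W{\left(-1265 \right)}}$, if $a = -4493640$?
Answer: $\frac{i \sqrt{40442762}}{3} \approx 2119.8 i$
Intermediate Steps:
$W{\left(t \right)} = \frac{2}{1256 + t}$
$\sqrt{a + W{\left(-1265 \right)}} = \sqrt{-4493640 + \frac{2}{1256 - 1265}} = \sqrt{-4493640 + \frac{2}{-9}} = \sqrt{-4493640 + 2 \left(- \frac{1}{9}\right)} = \sqrt{-4493640 - \frac{2}{9}} = \sqrt{- \frac{40442762}{9}} = \frac{i \sqrt{40442762}}{3}$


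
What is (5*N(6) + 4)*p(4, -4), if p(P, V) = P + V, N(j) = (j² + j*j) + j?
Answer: 0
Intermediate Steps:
N(j) = j + 2*j² (N(j) = (j² + j²) + j = 2*j² + j = j + 2*j²)
(5*N(6) + 4)*p(4, -4) = (5*(6*(1 + 2*6)) + 4)*(4 - 4) = (5*(6*(1 + 12)) + 4)*0 = (5*(6*13) + 4)*0 = (5*78 + 4)*0 = (390 + 4)*0 = 394*0 = 0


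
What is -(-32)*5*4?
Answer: 640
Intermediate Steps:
-(-32)*5*4 = -8*(-20)*4 = 160*4 = 640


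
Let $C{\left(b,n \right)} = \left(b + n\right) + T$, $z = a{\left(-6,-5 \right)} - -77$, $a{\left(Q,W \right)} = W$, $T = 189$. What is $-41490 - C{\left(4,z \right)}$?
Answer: $-41755$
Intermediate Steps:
$z = 72$ ($z = -5 - -77 = -5 + 77 = 72$)
$C{\left(b,n \right)} = 189 + b + n$ ($C{\left(b,n \right)} = \left(b + n\right) + 189 = 189 + b + n$)
$-41490 - C{\left(4,z \right)} = -41490 - \left(189 + 4 + 72\right) = -41490 - 265 = -41755$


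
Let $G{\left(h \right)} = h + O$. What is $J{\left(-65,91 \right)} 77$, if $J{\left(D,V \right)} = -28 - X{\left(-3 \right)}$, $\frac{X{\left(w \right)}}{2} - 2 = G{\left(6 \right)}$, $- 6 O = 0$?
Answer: $-3388$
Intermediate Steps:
$O = 0$ ($O = \left(- \frac{1}{6}\right) 0 = 0$)
$G{\left(h \right)} = h$ ($G{\left(h \right)} = h + 0 = h$)
$X{\left(w \right)} = 16$ ($X{\left(w \right)} = 4 + 2 \cdot 6 = 4 + 12 = 16$)
$J{\left(D,V \right)} = -44$ ($J{\left(D,V \right)} = -28 - 16 = -44$)
$J{\left(-65,91 \right)} 77 = \left(-44\right) 77 = -3388$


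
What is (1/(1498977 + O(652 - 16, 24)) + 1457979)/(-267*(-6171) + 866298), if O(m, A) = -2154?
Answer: 2182336500718/3762945664965 ≈ 0.57995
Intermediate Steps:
(1/(1498977 + O(652 - 16, 24)) + 1457979)/(-267*(-6171) + 866298) = (1/(1498977 - 2154) + 1457979)/(-267*(-6171) + 866298) = (1/1496823 + 1457979)/(1647657 + 866298) = (1/1496823 + 1457979)/2513955 = (2182336500718/1496823)*(1/2513955) = 2182336500718/3762945664965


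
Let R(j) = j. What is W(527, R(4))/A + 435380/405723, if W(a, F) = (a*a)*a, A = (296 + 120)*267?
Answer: 19810422741223/15021488352 ≈ 1318.8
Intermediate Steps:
A = 111072 (A = 416*267 = 111072)
W(a, F) = a**3 (W(a, F) = a**2*a = a**3)
W(527, R(4))/A + 435380/405723 = 527**3/111072 + 435380/405723 = 146363183*(1/111072) + 435380*(1/405723) = 146363183/111072 + 435380/405723 = 19810422741223/15021488352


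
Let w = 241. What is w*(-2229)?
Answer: -537189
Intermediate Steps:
w*(-2229) = 241*(-2229) = -537189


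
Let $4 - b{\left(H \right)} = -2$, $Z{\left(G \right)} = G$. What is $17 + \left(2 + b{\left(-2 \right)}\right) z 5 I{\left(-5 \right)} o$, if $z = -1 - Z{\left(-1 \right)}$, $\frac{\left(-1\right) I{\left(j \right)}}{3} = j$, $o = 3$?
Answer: $17$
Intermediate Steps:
$I{\left(j \right)} = - 3 j$
$b{\left(H \right)} = 6$ ($b{\left(H \right)} = 4 - -2 = 4 + 2 = 6$)
$z = 0$ ($z = -1 - -1 = -1 + 1 = 0$)
$17 + \left(2 + b{\left(-2 \right)}\right) z 5 I{\left(-5 \right)} o = 17 + \left(2 + 6\right) 0 \cdot 5 \left(\left(-3\right) \left(-5\right)\right) 3 = 17 + 8 \cdot 0 \cdot 5 \cdot 15 \cdot 3 = 17 + 0 \cdot 75 \cdot 3 = 17 + 0 \cdot 225 = 17 + 0 = 17$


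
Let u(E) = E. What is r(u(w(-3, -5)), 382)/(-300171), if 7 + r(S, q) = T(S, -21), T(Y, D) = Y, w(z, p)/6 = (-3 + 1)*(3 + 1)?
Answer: 55/300171 ≈ 0.00018323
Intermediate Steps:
w(z, p) = -48 (w(z, p) = 6*((-3 + 1)*(3 + 1)) = 6*(-2*4) = 6*(-8) = -48)
r(S, q) = -7 + S
r(u(w(-3, -5)), 382)/(-300171) = (-7 - 48)/(-300171) = -55*(-1/300171) = 55/300171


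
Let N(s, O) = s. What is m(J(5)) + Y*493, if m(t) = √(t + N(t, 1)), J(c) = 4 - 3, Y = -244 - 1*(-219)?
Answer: -12325 + √2 ≈ -12324.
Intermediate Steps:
Y = -25 (Y = -244 + 219 = -25)
J(c) = 1
m(t) = √2*√t (m(t) = √(t + t) = √(2*t) = √2*√t)
m(J(5)) + Y*493 = √2*√1 - 25*493 = √2*1 - 12325 = √2 - 12325 = -12325 + √2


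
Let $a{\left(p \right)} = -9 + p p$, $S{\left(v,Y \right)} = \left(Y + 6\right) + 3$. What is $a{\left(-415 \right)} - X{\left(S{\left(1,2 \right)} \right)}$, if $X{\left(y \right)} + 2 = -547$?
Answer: $172765$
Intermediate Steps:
$S{\left(v,Y \right)} = 9 + Y$ ($S{\left(v,Y \right)} = \left(6 + Y\right) + 3 = 9 + Y$)
$a{\left(p \right)} = -9 + p^{2}$
$X{\left(y \right)} = -549$ ($X{\left(y \right)} = -2 - 547 = -549$)
$a{\left(-415 \right)} - X{\left(S{\left(1,2 \right)} \right)} = \left(-9 + \left(-415\right)^{2}\right) - -549 = \left(-9 + 172225\right) + 549 = 172216 + 549 = 172765$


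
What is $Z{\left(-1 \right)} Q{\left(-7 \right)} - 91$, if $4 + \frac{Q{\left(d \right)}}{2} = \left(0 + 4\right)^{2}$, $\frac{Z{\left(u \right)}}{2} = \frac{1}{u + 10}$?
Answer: $- \frac{257}{3} \approx -85.667$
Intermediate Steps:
$Z{\left(u \right)} = \frac{2}{10 + u}$ ($Z{\left(u \right)} = \frac{2}{u + 10} = \frac{2}{10 + u}$)
$Q{\left(d \right)} = 24$ ($Q{\left(d \right)} = -8 + 2 \left(0 + 4\right)^{2} = -8 + 2 \cdot 4^{2} = -8 + 2 \cdot 16 = -8 + 32 = 24$)
$Z{\left(-1 \right)} Q{\left(-7 \right)} - 91 = \frac{2}{10 - 1} \cdot 24 - 91 = \frac{2}{9} \cdot 24 - 91 = \frac{16}{3} - 91 = - \frac{257}{3}$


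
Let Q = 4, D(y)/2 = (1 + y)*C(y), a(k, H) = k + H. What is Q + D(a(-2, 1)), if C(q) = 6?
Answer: 4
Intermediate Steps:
a(k, H) = H + k
D(y) = 12 + 12*y (D(y) = 2*((1 + y)*6) = 2*(6 + 6*y) = 12 + 12*y)
Q + D(a(-2, 1)) = 4 + (12 + 12*(1 - 2)) = 4 + (12 + 12*(-1)) = 4 + (12 - 12) = 4 + 0 = 4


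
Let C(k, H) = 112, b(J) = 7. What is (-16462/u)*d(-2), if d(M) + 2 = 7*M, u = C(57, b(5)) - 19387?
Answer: -263392/19275 ≈ -13.665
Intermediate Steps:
u = -19275 (u = 112 - 19387 = -19275)
d(M) = -2 + 7*M
(-16462/u)*d(-2) = (-16462/(-19275))*(-2 + 7*(-2)) = (-16462*(-1/19275))*(-2 - 14) = (16462/19275)*(-16) = -263392/19275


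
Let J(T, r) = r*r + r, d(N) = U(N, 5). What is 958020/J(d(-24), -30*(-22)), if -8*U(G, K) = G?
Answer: 15967/7271 ≈ 2.1960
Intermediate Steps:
U(G, K) = -G/8
d(N) = -N/8
J(T, r) = r + r² (J(T, r) = r² + r = r + r²)
958020/J(d(-24), -30*(-22)) = 958020/(((-30*(-22))*(1 - 30*(-22)))) = 958020/((660*(1 + 660))) = 958020/((660*661)) = 958020/436260 = 958020*(1/436260) = 15967/7271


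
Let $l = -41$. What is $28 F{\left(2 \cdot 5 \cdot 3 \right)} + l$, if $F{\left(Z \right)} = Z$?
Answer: $799$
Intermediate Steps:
$28 F{\left(2 \cdot 5 \cdot 3 \right)} + l = 28 \cdot 2 \cdot 5 \cdot 3 - 41 = 28 \cdot 10 \cdot 3 - 41 = 28 \cdot 30 - 41 = 840 - 41 = 799$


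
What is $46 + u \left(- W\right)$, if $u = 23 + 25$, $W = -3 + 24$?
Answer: $-962$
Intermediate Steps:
$W = 21$
$u = 48$
$46 + u \left(- W\right) = 46 + 48 \left(\left(-1\right) 21\right) = 46 + 48 \left(-21\right) = 46 - 1008 = -962$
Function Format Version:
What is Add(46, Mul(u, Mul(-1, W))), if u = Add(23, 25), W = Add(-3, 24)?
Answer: -962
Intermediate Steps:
W = 21
u = 48
Add(46, Mul(u, Mul(-1, W))) = Add(46, Mul(48, Mul(-1, 21))) = Add(46, Mul(48, -21)) = Add(46, -1008) = -962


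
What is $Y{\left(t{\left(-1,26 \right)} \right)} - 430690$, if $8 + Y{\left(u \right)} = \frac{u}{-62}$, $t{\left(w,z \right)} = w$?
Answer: $- \frac{26703275}{62} \approx -4.307 \cdot 10^{5}$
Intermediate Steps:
$Y{\left(u \right)} = -8 - \frac{u}{62}$ ($Y{\left(u \right)} = -8 + \frac{u}{-62} = -8 + u \left(- \frac{1}{62}\right) = -8 - \frac{u}{62}$)
$Y{\left(t{\left(-1,26 \right)} \right)} - 430690 = \left(-8 - - \frac{1}{62}\right) - 430690 = \left(-8 + \frac{1}{62}\right) - 430690 = - \frac{495}{62} - 430690 = - \frac{26703275}{62}$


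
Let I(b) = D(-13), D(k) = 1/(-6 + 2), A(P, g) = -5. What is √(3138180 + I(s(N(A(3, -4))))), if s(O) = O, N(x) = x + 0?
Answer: √12552719/2 ≈ 1771.5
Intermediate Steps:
N(x) = x
D(k) = -¼ (D(k) = 1/(-4) = -¼)
I(b) = -¼
√(3138180 + I(s(N(A(3, -4))))) = √(3138180 - ¼) = √(12552719/4) = √12552719/2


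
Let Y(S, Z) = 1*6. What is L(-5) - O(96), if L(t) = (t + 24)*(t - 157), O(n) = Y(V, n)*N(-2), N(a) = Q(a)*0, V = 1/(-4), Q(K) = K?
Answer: -3078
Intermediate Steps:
V = -¼ ≈ -0.25000
Y(S, Z) = 6
N(a) = 0 (N(a) = a*0 = 0)
O(n) = 0 (O(n) = 6*0 = 0)
L(t) = (-157 + t)*(24 + t) (L(t) = (24 + t)*(-157 + t) = (-157 + t)*(24 + t))
L(-5) - O(96) = (-3768 + (-5)² - 133*(-5)) - 1*0 = (-3768 + 25 + 665) + 0 = -3078 + 0 = -3078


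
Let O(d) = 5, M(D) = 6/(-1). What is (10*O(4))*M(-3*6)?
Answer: -300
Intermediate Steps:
M(D) = -6 (M(D) = 6*(-1) = -6)
(10*O(4))*M(-3*6) = (10*5)*(-6) = 50*(-6) = -300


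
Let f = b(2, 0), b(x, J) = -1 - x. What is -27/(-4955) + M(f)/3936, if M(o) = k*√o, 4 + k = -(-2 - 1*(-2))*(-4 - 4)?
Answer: 27/4955 - I*√3/984 ≈ 0.005449 - 0.0017602*I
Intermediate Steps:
f = -3 (f = -1 - 1*2 = -1 - 2 = -3)
k = -4 (k = -4 - (-2 - 1*(-2))*(-4 - 4) = -4 - (-2 + 2)*(-8) = -4 - 0*(-8) = -4 - 1*0 = -4 + 0 = -4)
M(o) = -4*√o
-27/(-4955) + M(f)/3936 = -27/(-4955) - 4*I*√3/3936 = -27*(-1/4955) - 4*I*√3*(1/3936) = 27/4955 - 4*I*√3*(1/3936) = 27/4955 - I*√3/984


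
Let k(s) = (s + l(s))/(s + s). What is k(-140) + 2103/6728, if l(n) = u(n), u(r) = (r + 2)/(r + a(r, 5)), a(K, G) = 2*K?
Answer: 13374807/16483600 ≈ 0.81140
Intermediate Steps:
u(r) = (2 + r)/(3*r) (u(r) = (r + 2)/(r + 2*r) = (2 + r)/((3*r)) = (2 + r)*(1/(3*r)) = (2 + r)/(3*r))
l(n) = (2 + n)/(3*n)
k(s) = (s + (2 + s)/(3*s))/(2*s) (k(s) = (s + (2 + s)/(3*s))/(s + s) = (s + (2 + s)/(3*s))/((2*s)) = (s + (2 + s)/(3*s))*(1/(2*s)) = (s + (2 + s)/(3*s))/(2*s))
k(-140) + 2103/6728 = (1/6)*(2 - 140 + 3*(-140)**2)/(-140)**2 + 2103/6728 = (1/6)*(1/19600)*(2 - 140 + 3*19600) + 2103*(1/6728) = (1/6)*(1/19600)*(2 - 140 + 58800) + 2103/6728 = (1/6)*(1/19600)*58662 + 2103/6728 = 9777/19600 + 2103/6728 = 13374807/16483600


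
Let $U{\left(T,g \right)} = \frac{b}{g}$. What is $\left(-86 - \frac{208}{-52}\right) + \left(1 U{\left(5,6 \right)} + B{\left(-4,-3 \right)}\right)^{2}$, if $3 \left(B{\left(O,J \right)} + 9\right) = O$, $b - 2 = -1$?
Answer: $\frac{769}{36} \approx 21.361$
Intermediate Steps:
$b = 1$ ($b = 2 - 1 = 1$)
$B{\left(O,J \right)} = -9 + \frac{O}{3}$
$U{\left(T,g \right)} = \frac{1}{g}$ ($U{\left(T,g \right)} = 1 \frac{1}{g} = \frac{1}{g}$)
$\left(-86 - \frac{208}{-52}\right) + \left(1 U{\left(5,6 \right)} + B{\left(-4,-3 \right)}\right)^{2} = \left(-86 - \frac{208}{-52}\right) + \left(1 \cdot \frac{1}{6} + \left(-9 + \frac{1}{3} \left(-4\right)\right)\right)^{2} = \left(-86 - -4\right) + \left(1 \cdot \frac{1}{6} - \frac{31}{3}\right)^{2} = \left(-86 + 4\right) + \left(\frac{1}{6} - \frac{31}{3}\right)^{2} = -82 + \left(- \frac{61}{6}\right)^{2} = -82 + \frac{3721}{36} = \frac{769}{36}$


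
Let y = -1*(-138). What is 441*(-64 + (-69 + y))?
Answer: 2205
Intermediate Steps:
y = 138
441*(-64 + (-69 + y)) = 441*(-64 + (-69 + 138)) = 441*(-64 + 69) = 441*5 = 2205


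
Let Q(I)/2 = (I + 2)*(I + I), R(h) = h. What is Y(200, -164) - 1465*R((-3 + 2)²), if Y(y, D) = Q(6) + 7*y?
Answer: 127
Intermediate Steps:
Q(I) = 4*I*(2 + I) (Q(I) = 2*((I + 2)*(I + I)) = 2*((2 + I)*(2*I)) = 2*(2*I*(2 + I)) = 4*I*(2 + I))
Y(y, D) = 192 + 7*y (Y(y, D) = 4*6*(2 + 6) + 7*y = 4*6*8 + 7*y = 192 + 7*y)
Y(200, -164) - 1465*R((-3 + 2)²) = (192 + 7*200) - 1465*(-3 + 2)² = (192 + 1400) - 1465*(-1)² = 1592 - 1465*1 = 1592 - 1465 = 127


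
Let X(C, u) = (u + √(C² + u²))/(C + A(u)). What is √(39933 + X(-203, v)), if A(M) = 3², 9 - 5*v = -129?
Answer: √(37572825840 - 970*√1049269)/970 ≈ 199.83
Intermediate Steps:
v = 138/5 (v = 9/5 - ⅕*(-129) = 9/5 + 129/5 = 138/5 ≈ 27.600)
A(M) = 9
X(C, u) = (u + √(C² + u²))/(9 + C) (X(C, u) = (u + √(C² + u²))/(C + 9) = (u + √(C² + u²))/(9 + C))
√(39933 + X(-203, v)) = √(39933 + (138/5 + √((-203)² + (138/5)²))/(9 - 203)) = √(39933 + (138/5 + √(41209 + 19044/25))/(-194)) = √(39933 - (138/5 + √(1049269/25))/194) = √(39933 - (138/5 + √1049269/5)/194) = √(39933 + (-69/485 - √1049269/970)) = √(19367436/485 - √1049269/970)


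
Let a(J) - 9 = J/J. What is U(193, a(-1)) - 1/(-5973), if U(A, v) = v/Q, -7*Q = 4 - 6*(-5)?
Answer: -209038/101541 ≈ -2.0587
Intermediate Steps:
Q = -34/7 (Q = -(4 - 6*(-5))/7 = -(4 + 30)/7 = -⅐*34 = -34/7 ≈ -4.8571)
a(J) = 10 (a(J) = 9 + J/J = 9 + 1 = 10)
U(A, v) = -7*v/34 (U(A, v) = v/(-34/7) = v*(-7/34) = -7*v/34)
U(193, a(-1)) - 1/(-5973) = -7/34*10 - 1/(-5973) = -35/17 - 1*(-1/5973) = -35/17 + 1/5973 = -209038/101541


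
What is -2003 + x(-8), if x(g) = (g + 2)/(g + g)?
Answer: -16021/8 ≈ -2002.6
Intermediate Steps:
x(g) = (2 + g)/(2*g) (x(g) = (2 + g)/((2*g)) = (2 + g)*(1/(2*g)) = (2 + g)/(2*g))
-2003 + x(-8) = -2003 + (½)*(2 - 8)/(-8) = -2003 + (½)*(-⅛)*(-6) = -2003 + 3/8 = -16021/8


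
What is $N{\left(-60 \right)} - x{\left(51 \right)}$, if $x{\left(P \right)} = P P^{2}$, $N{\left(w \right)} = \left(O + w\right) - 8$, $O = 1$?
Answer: $-132718$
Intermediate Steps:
$N{\left(w \right)} = -7 + w$ ($N{\left(w \right)} = \left(1 + w\right) - 8 = -7 + w$)
$x{\left(P \right)} = P^{3}$
$N{\left(-60 \right)} - x{\left(51 \right)} = \left(-7 - 60\right) - 51^{3} = -67 - 132651 = -132718$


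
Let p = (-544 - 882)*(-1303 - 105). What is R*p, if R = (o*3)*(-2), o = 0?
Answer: 0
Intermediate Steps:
p = 2007808 (p = -1426*(-1408) = 2007808)
R = 0 (R = (0*3)*(-2) = 0*(-2) = 0)
R*p = 0*2007808 = 0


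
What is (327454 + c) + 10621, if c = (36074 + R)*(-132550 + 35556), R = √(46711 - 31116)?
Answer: -3498623481 - 96994*√15595 ≈ -3.5107e+9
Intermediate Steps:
R = √15595 ≈ 124.88
c = -3498961556 - 96994*√15595 (c = (36074 + √15595)*(-132550 + 35556) = (36074 + √15595)*(-96994) = -3498961556 - 96994*√15595 ≈ -3.5111e+9)
(327454 + c) + 10621 = (327454 + (-3498961556 - 96994*√15595)) + 10621 = (-3498634102 - 96994*√15595) + 10621 = -3498623481 - 96994*√15595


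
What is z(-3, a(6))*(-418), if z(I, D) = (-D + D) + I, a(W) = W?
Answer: 1254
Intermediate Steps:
z(I, D) = I (z(I, D) = 0 + I = I)
z(-3, a(6))*(-418) = -3*(-418) = 1254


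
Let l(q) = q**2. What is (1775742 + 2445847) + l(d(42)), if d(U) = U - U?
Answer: 4221589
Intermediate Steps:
d(U) = 0
(1775742 + 2445847) + l(d(42)) = (1775742 + 2445847) + 0**2 = 4221589 + 0 = 4221589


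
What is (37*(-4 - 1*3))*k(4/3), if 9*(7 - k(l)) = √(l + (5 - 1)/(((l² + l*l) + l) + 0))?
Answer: -1813 + 259*√2343/297 ≈ -1770.8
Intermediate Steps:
k(l) = 7 - √(l + 4/(l + 2*l²))/9 (k(l) = 7 - √(l + (5 - 1)/(((l² + l*l) + l) + 0))/9 = 7 - √(l + 4/(((l² + l²) + l) + 0))/9 = 7 - √(l + 4/((2*l² + l) + 0))/9 = 7 - √(l + 4/((l + 2*l²) + 0))/9 = 7 - √(l + 4/(l + 2*l²))/9)
(37*(-4 - 1*3))*k(4/3) = (37*(-4 - 1*3))*(7 - √(4 + (4/3)²*(1 + 2*(4/3)))*(√3/2)/√(1 + 2*(4/3))/9) = (37*(-4 - 3))*(7 - √(4 + (4*(⅓))²*(1 + 2*(4*(⅓))))*(√3/2)/√(1 + 2*(4*(⅓)))/9) = (37*(-7))*(7 - √3*√(4 + (4/3)²*(1 + 2*(4/3)))/(2*√(1 + 2*(4/3)))/9) = -259*(7 - √3*√(4 + 16*(1 + 8/3)/9)/(2*√(1 + 8/3))/9) = -259*(7 - 3*√11*√(4 + (16/9)*(11/3))/22/9) = -259*(7 - 3*√11*√(4 + 176/27)/22/9) = -259*(7 - √2343/33/9) = -259*(7 - √2343/297) = -1813 + 259*√2343/297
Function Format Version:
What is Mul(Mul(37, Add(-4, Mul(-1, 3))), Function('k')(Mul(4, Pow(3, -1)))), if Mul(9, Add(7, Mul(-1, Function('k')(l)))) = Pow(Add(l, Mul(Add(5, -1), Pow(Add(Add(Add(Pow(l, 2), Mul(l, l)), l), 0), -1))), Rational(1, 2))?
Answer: Add(-1813, Mul(Rational(259, 297), Pow(2343, Rational(1, 2)))) ≈ -1770.8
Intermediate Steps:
Function('k')(l) = Add(7, Mul(Rational(-1, 9), Pow(Add(l, Mul(4, Pow(Add(l, Mul(2, Pow(l, 2))), -1))), Rational(1, 2)))) (Function('k')(l) = Add(7, Mul(Rational(-1, 9), Pow(Add(l, Mul(Add(5, -1), Pow(Add(Add(Add(Pow(l, 2), Mul(l, l)), l), 0), -1))), Rational(1, 2)))) = Add(7, Mul(Rational(-1, 9), Pow(Add(l, Mul(4, Pow(Add(Add(Add(Pow(l, 2), Pow(l, 2)), l), 0), -1))), Rational(1, 2)))) = Add(7, Mul(Rational(-1, 9), Pow(Add(l, Mul(4, Pow(Add(Add(Mul(2, Pow(l, 2)), l), 0), -1))), Rational(1, 2)))) = Add(7, Mul(Rational(-1, 9), Pow(Add(l, Mul(4, Pow(Add(Add(l, Mul(2, Pow(l, 2))), 0), -1))), Rational(1, 2)))) = Add(7, Mul(Rational(-1, 9), Pow(Add(l, Mul(4, Pow(Add(l, Mul(2, Pow(l, 2))), -1))), Rational(1, 2)))))
Mul(Mul(37, Add(-4, Mul(-1, 3))), Function('k')(Mul(4, Pow(3, -1)))) = Mul(Mul(37, Add(-4, Mul(-1, 3))), Add(7, Mul(Rational(-1, 9), Pow(Mul(Pow(Mul(4, Pow(3, -1)), -1), Pow(Add(1, Mul(2, Mul(4, Pow(3, -1)))), -1), Add(4, Mul(Pow(Mul(4, Pow(3, -1)), 2), Add(1, Mul(2, Mul(4, Pow(3, -1))))))), Rational(1, 2))))) = Mul(Mul(37, Add(-4, -3)), Add(7, Mul(Rational(-1, 9), Pow(Mul(Pow(Mul(4, Rational(1, 3)), -1), Pow(Add(1, Mul(2, Mul(4, Rational(1, 3)))), -1), Add(4, Mul(Pow(Mul(4, Rational(1, 3)), 2), Add(1, Mul(2, Mul(4, Rational(1, 3))))))), Rational(1, 2))))) = Mul(Mul(37, -7), Add(7, Mul(Rational(-1, 9), Pow(Mul(Pow(Rational(4, 3), -1), Pow(Add(1, Mul(2, Rational(4, 3))), -1), Add(4, Mul(Pow(Rational(4, 3), 2), Add(1, Mul(2, Rational(4, 3)))))), Rational(1, 2))))) = Mul(-259, Add(7, Mul(Rational(-1, 9), Pow(Mul(Rational(3, 4), Pow(Add(1, Rational(8, 3)), -1), Add(4, Mul(Rational(16, 9), Add(1, Rational(8, 3))))), Rational(1, 2))))) = Mul(-259, Add(7, Mul(Rational(-1, 9), Pow(Mul(Rational(3, 4), Pow(Rational(11, 3), -1), Add(4, Mul(Rational(16, 9), Rational(11, 3)))), Rational(1, 2))))) = Mul(-259, Add(7, Mul(Rational(-1, 9), Pow(Mul(Rational(3, 4), Rational(3, 11), Add(4, Rational(176, 27))), Rational(1, 2))))) = Mul(-259, Add(7, Mul(Rational(-1, 9), Pow(Mul(Rational(3, 4), Rational(3, 11), Rational(284, 27)), Rational(1, 2))))) = Mul(-259, Add(7, Mul(Rational(-1, 9), Pow(Rational(71, 33), Rational(1, 2))))) = Mul(-259, Add(7, Mul(Rational(-1, 9), Mul(Rational(1, 33), Pow(2343, Rational(1, 2)))))) = Mul(-259, Add(7, Mul(Rational(-1, 297), Pow(2343, Rational(1, 2))))) = Add(-1813, Mul(Rational(259, 297), Pow(2343, Rational(1, 2))))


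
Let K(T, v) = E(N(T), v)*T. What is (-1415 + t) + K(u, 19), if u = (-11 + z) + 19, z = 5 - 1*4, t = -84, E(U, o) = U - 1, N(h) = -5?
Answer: -1553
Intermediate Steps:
E(U, o) = -1 + U
z = 1 (z = 5 - 4 = 1)
u = 9 (u = (-11 + 1) + 19 = -10 + 19 = 9)
K(T, v) = -6*T (K(T, v) = (-1 - 5)*T = -6*T)
(-1415 + t) + K(u, 19) = (-1415 - 84) - 6*9 = -1499 - 54 = -1553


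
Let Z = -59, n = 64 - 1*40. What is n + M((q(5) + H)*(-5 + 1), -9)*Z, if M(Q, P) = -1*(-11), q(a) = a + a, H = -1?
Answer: -625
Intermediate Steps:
q(a) = 2*a
M(Q, P) = 11
n = 24 (n = 64 - 40 = 24)
n + M((q(5) + H)*(-5 + 1), -9)*Z = 24 + 11*(-59) = 24 - 649 = -625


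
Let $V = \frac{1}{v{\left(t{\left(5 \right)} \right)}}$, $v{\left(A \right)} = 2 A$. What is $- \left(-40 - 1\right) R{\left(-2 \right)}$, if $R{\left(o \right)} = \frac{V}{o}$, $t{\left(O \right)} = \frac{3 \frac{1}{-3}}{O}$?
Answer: $\frac{205}{4} \approx 51.25$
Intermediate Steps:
$t{\left(O \right)} = - \frac{1}{O}$ ($t{\left(O \right)} = \frac{3 \left(- \frac{1}{3}\right)}{O} = - \frac{1}{O}$)
$V = - \frac{5}{2}$ ($V = \frac{1}{2 \left(- \frac{1}{5}\right)} = \frac{1}{- \frac{2}{5}} = - \frac{5}{2} \approx -2.5$)
$R{\left(o \right)} = - \frac{5}{2 o}$
$- \left(-40 - 1\right) R{\left(-2 \right)} = - \left(-40 - 1\right) \left(- \frac{5}{2 \left(-2\right)}\right) = - \left(-41\right) \left(\left(- \frac{5}{2}\right) \left(- \frac{1}{2}\right)\right) = - \frac{\left(-41\right) 5}{4} = \left(-1\right) \left(- \frac{205}{4}\right) = \frac{205}{4}$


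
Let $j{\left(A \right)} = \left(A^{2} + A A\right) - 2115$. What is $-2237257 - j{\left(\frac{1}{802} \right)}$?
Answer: $- \frac{718826137485}{321602} \approx -2.2351 \cdot 10^{6}$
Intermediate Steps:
$j{\left(A \right)} = -2115 + 2 A^{2}$ ($j{\left(A \right)} = \left(A^{2} + A^{2}\right) - 2115 = 2 A^{2} - 2115 = -2115 + 2 A^{2}$)
$-2237257 - j{\left(\frac{1}{802} \right)} = -2237257 - \left(-2115 + 2 \left(\frac{1}{802}\right)^{2}\right) = -2237257 - \left(-2115 + \frac{2}{643204}\right) = -2237257 - \left(-2115 + 2 \cdot \frac{1}{643204}\right) = -2237257 - \left(-2115 + \frac{1}{321602}\right) = -2237257 - - \frac{680188229}{321602} = -2237257 + \frac{680188229}{321602} = - \frac{718826137485}{321602}$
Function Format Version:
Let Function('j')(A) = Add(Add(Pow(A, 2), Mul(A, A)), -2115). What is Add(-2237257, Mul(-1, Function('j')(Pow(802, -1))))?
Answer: Rational(-718826137485, 321602) ≈ -2.2351e+6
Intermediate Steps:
Function('j')(A) = Add(-2115, Mul(2, Pow(A, 2))) (Function('j')(A) = Add(Add(Pow(A, 2), Pow(A, 2)), -2115) = Add(Mul(2, Pow(A, 2)), -2115) = Add(-2115, Mul(2, Pow(A, 2))))
Add(-2237257, Mul(-1, Function('j')(Pow(802, -1)))) = Add(-2237257, Mul(-1, Add(-2115, Mul(2, Pow(Pow(802, -1), 2))))) = Add(-2237257, Mul(-1, Add(-2115, Mul(2, Pow(Rational(1, 802), 2))))) = Add(-2237257, Mul(-1, Add(-2115, Mul(2, Rational(1, 643204))))) = Add(-2237257, Mul(-1, Add(-2115, Rational(1, 321602)))) = Add(-2237257, Mul(-1, Rational(-680188229, 321602))) = Add(-2237257, Rational(680188229, 321602)) = Rational(-718826137485, 321602)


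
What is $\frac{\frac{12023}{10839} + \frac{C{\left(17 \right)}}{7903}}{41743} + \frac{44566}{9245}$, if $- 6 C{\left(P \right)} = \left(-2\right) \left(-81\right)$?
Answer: $\frac{159356909515315366}{33057634347059595} \approx 4.8206$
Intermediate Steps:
$C{\left(P \right)} = -27$ ($C{\left(P \right)} = - \frac{\left(-2\right) \left(-81\right)}{6} = \left(- \frac{1}{6}\right) 162 = -27$)
$\frac{\frac{12023}{10839} + \frac{C{\left(17 \right)}}{7903}}{41743} + \frac{44566}{9245} = \frac{\frac{12023}{10839} - \frac{27}{7903}}{41743} + \frac{44566}{9245} = \left(12023 \cdot \frac{1}{10839} - \frac{27}{7903}\right) \frac{1}{41743} + 44566 \cdot \frac{1}{9245} = \left(\frac{12023}{10839} - \frac{27}{7903}\right) \frac{1}{41743} + \frac{44566}{9245} = \frac{94725116}{85660617} \cdot \frac{1}{41743} + \frac{44566}{9245} = \frac{94725116}{3575731135431} + \frac{44566}{9245} = \frac{159356909515315366}{33057634347059595}$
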